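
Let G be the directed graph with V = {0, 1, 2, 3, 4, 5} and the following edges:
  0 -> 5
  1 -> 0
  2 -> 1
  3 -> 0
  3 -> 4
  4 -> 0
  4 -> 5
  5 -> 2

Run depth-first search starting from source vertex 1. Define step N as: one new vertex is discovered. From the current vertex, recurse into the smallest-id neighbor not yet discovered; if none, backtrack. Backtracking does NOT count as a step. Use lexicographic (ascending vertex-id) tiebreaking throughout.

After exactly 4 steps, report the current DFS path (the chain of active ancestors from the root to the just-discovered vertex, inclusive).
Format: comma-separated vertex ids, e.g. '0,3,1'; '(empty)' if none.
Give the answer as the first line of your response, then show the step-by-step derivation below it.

1,0,5,2

step 1: discover 1; path=1; order=1
step 2: discover 0; path=1>0; order=1,0
step 3: discover 5; path=1>0>5; order=1,0,5
step 4: discover 2; path=1>0>5>2; order=1,0,5,2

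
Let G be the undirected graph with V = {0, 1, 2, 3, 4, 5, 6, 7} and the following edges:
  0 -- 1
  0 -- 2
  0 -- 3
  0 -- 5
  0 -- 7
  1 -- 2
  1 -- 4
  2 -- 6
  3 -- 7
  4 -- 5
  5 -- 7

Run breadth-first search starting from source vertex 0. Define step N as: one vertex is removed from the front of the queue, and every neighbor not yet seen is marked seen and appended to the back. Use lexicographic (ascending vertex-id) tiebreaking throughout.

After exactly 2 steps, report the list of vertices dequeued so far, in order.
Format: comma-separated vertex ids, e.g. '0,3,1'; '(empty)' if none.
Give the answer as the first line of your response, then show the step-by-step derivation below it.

0,1

step 1: dequeue 0; queue=[1,2,3,5,7]; order=0
step 2: dequeue 1; queue=[2,3,5,7,4]; order=0,1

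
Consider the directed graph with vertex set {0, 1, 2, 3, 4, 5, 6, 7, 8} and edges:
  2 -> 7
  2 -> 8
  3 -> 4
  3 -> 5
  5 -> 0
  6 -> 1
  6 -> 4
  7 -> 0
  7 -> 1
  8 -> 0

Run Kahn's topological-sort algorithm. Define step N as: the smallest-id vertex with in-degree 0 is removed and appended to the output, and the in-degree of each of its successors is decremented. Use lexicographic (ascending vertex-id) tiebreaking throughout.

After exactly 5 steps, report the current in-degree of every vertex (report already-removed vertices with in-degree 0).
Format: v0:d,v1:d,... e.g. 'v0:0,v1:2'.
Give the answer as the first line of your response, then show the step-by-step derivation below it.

v0:2,v1:1,v2:0,v3:0,v4:0,v5:0,v6:0,v7:0,v8:0

step 1: output 2; order=[2]; indeg=(3,2,0,0,2,1,0,0,0)
step 2: output 3; order=[2,3]; indeg=(3,2,0,0,1,0,0,0,0)
step 3: output 5; order=[2,3,5]; indeg=(2,2,0,0,1,0,0,0,0)
step 4: output 6; order=[2,3,5,6]; indeg=(2,1,0,0,0,0,0,0,0)
step 5: output 4; order=[2,3,5,6,4]; indeg=(2,1,0,0,0,0,0,0,0)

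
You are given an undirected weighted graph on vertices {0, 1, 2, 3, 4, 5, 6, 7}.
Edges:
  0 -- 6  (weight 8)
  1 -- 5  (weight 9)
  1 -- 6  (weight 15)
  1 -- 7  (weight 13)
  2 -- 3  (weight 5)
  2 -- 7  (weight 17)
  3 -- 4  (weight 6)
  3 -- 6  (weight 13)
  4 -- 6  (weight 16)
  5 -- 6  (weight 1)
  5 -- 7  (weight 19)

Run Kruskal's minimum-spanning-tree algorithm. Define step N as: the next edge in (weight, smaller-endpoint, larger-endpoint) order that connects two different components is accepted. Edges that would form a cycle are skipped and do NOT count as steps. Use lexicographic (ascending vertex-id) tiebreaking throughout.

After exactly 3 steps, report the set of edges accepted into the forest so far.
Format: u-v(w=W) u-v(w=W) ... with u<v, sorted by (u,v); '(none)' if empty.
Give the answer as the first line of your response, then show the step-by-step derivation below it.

2-3(w=5) 3-4(w=6) 5-6(w=1)

step 1: add edge 5-6 (w=1); MST = {5-6(w=1)}
step 2: add edge 2-3 (w=5); MST = {2-3(w=5) 5-6(w=1)}
step 3: add edge 3-4 (w=6); MST = {2-3(w=5) 3-4(w=6) 5-6(w=1)}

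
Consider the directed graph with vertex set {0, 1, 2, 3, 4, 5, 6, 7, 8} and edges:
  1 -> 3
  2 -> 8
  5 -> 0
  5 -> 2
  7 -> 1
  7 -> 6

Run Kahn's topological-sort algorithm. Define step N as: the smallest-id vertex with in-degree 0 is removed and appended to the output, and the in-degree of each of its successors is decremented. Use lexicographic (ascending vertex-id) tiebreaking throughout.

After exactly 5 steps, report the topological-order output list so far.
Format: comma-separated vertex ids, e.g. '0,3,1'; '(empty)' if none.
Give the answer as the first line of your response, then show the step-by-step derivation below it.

4,5,0,2,7

step 1: output 4; order=[4]; indeg=(1,1,1,1,0,0,1,0,1)
step 2: output 5; order=[4,5]; indeg=(0,1,0,1,0,0,1,0,1)
step 3: output 0; order=[4,5,0]; indeg=(0,1,0,1,0,0,1,0,1)
step 4: output 2; order=[4,5,0,2]; indeg=(0,1,0,1,0,0,1,0,0)
step 5: output 7; order=[4,5,0,2,7]; indeg=(0,0,0,1,0,0,0,0,0)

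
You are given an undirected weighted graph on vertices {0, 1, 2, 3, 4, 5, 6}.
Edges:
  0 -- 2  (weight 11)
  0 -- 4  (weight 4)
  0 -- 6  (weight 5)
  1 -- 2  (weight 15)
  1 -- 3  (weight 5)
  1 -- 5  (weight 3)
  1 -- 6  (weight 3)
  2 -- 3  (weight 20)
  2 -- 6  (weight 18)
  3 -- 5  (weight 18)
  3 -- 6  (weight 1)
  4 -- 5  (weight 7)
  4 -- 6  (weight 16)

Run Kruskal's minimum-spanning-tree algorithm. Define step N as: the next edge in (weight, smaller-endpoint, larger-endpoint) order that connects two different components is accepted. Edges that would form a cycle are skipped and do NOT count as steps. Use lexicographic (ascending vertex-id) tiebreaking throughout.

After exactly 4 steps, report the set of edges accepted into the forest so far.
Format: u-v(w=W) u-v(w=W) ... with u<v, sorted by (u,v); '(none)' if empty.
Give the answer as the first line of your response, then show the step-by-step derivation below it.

0-4(w=4) 1-5(w=3) 1-6(w=3) 3-6(w=1)

step 1: add edge 3-6 (w=1); MST = {3-6(w=1)}
step 2: add edge 1-5 (w=3); MST = {1-5(w=3) 3-6(w=1)}
step 3: add edge 1-6 (w=3); MST = {1-5(w=3) 1-6(w=3) 3-6(w=1)}
step 4: add edge 0-4 (w=4); MST = {0-4(w=4) 1-5(w=3) 1-6(w=3) 3-6(w=1)}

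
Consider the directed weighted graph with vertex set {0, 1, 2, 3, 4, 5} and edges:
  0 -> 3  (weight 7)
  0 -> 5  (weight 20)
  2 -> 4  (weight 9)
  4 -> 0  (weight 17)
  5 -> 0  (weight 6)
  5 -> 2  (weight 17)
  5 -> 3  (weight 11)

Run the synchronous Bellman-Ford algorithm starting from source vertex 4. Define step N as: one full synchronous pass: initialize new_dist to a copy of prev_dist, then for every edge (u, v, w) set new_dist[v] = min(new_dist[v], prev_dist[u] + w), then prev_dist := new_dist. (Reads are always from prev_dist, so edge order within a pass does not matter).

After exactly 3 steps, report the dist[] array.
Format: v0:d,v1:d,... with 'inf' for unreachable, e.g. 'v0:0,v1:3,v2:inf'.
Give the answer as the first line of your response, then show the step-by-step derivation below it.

v0:17,v1:inf,v2:54,v3:24,v4:0,v5:37

step 1: dist = v0:17,v1:inf,v2:inf,v3:inf,v4:0,v5:inf
step 2: dist = v0:17,v1:inf,v2:inf,v3:24,v4:0,v5:37
step 3: dist = v0:17,v1:inf,v2:54,v3:24,v4:0,v5:37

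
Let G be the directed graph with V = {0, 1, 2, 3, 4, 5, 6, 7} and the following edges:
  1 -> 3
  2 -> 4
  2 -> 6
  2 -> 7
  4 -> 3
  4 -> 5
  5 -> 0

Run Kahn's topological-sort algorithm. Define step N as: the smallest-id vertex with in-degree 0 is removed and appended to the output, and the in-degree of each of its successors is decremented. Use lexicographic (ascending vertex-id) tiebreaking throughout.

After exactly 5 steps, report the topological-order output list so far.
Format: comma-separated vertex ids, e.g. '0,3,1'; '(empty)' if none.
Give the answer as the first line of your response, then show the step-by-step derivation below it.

1,2,4,3,5

step 1: output 1; order=[1]; indeg=(1,0,0,1,1,1,1,1)
step 2: output 2; order=[1,2]; indeg=(1,0,0,1,0,1,0,0)
step 3: output 4; order=[1,2,4]; indeg=(1,0,0,0,0,0,0,0)
step 4: output 3; order=[1,2,4,3]; indeg=(1,0,0,0,0,0,0,0)
step 5: output 5; order=[1,2,4,3,5]; indeg=(0,0,0,0,0,0,0,0)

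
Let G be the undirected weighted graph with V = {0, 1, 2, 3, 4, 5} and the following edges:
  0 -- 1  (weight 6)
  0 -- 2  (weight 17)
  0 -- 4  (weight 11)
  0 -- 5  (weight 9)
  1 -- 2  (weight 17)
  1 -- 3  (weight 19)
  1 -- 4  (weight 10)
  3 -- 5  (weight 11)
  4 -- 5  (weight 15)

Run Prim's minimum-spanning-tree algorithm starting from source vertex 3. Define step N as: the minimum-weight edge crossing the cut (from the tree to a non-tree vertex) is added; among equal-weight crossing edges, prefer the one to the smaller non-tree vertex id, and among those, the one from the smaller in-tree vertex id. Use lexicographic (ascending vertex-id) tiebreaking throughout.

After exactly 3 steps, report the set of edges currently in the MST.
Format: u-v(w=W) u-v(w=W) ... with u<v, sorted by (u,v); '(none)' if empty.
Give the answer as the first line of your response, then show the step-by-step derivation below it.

0-1(w=6) 0-5(w=9) 3-5(w=11)

step 1: add edge 3-5 (w=11); MST = {3-5(w=11)}
step 2: add edge 0-5 (w=9); MST = {0-5(w=9) 3-5(w=11)}
step 3: add edge 0-1 (w=6); MST = {0-1(w=6) 0-5(w=9) 3-5(w=11)}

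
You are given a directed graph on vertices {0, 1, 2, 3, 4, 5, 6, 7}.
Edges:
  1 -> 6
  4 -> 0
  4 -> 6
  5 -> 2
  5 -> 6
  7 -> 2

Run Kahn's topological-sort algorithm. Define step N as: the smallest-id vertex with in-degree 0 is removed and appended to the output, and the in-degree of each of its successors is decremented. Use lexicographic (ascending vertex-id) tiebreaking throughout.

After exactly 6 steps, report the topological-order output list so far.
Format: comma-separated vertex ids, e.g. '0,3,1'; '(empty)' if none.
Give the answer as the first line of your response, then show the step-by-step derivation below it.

1,3,4,0,5,6

step 1: output 1; order=[1]; indeg=(1,0,2,0,0,0,2,0)
step 2: output 3; order=[1,3]; indeg=(1,0,2,0,0,0,2,0)
step 3: output 4; order=[1,3,4]; indeg=(0,0,2,0,0,0,1,0)
step 4: output 0; order=[1,3,4,0]; indeg=(0,0,2,0,0,0,1,0)
step 5: output 5; order=[1,3,4,0,5]; indeg=(0,0,1,0,0,0,0,0)
step 6: output 6; order=[1,3,4,0,5,6]; indeg=(0,0,1,0,0,0,0,0)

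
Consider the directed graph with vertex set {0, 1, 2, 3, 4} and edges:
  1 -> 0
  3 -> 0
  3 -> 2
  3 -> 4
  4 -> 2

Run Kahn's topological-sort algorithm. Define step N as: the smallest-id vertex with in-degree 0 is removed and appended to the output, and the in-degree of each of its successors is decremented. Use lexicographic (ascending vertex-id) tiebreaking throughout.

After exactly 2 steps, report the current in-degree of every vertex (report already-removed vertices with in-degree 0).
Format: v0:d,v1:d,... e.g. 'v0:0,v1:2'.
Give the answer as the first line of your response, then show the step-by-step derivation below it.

v0:0,v1:0,v2:1,v3:0,v4:0

step 1: output 1; order=[1]; indeg=(1,0,2,0,1)
step 2: output 3; order=[1,3]; indeg=(0,0,1,0,0)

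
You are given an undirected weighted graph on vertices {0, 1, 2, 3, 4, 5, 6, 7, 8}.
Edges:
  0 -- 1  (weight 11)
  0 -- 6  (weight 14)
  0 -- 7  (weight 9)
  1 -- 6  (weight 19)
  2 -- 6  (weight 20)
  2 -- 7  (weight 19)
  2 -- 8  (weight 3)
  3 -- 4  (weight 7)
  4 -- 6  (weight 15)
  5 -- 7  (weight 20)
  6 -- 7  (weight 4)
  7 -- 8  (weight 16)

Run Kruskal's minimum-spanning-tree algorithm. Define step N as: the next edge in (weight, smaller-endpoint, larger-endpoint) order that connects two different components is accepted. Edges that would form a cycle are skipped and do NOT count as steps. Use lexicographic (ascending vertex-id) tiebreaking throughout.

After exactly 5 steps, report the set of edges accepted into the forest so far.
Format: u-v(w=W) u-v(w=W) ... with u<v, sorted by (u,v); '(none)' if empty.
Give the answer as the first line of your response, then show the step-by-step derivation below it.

0-1(w=11) 0-7(w=9) 2-8(w=3) 3-4(w=7) 6-7(w=4)

step 1: add edge 2-8 (w=3); MST = {2-8(w=3)}
step 2: add edge 6-7 (w=4); MST = {2-8(w=3) 6-7(w=4)}
step 3: add edge 3-4 (w=7); MST = {2-8(w=3) 3-4(w=7) 6-7(w=4)}
step 4: add edge 0-7 (w=9); MST = {0-7(w=9) 2-8(w=3) 3-4(w=7) 6-7(w=4)}
step 5: add edge 0-1 (w=11); MST = {0-1(w=11) 0-7(w=9) 2-8(w=3) 3-4(w=7) 6-7(w=4)}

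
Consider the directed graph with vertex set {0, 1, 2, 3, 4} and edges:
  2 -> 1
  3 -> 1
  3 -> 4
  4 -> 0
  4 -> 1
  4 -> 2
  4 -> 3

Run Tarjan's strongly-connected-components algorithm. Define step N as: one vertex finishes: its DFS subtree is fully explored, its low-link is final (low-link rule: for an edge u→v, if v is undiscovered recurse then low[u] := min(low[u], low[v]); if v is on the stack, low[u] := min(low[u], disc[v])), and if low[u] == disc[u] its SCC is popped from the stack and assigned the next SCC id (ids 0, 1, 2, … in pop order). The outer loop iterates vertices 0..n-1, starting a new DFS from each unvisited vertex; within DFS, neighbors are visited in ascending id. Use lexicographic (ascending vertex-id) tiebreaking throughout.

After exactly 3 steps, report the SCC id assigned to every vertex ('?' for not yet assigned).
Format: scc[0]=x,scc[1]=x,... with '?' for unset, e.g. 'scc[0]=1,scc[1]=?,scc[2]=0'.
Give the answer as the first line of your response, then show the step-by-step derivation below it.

scc[0]=0,scc[1]=1,scc[2]=2,scc[3]=?,scc[4]=?

step 1: low=(low[0]=0,low[1]=?,low[2]=?,low[3]=?,low[4]=?); scc=(scc[0]=0,scc[1]=?,scc[2]=?,scc[3]=?,scc[4]=?)
step 2: low=(low[0]=0,low[1]=1,low[2]=?,low[3]=?,low[4]=?); scc=(scc[0]=0,scc[1]=1,scc[2]=?,scc[3]=?,scc[4]=?)
step 3: low=(low[0]=0,low[1]=1,low[2]=2,low[3]=?,low[4]=?); scc=(scc[0]=0,scc[1]=1,scc[2]=2,scc[3]=?,scc[4]=?)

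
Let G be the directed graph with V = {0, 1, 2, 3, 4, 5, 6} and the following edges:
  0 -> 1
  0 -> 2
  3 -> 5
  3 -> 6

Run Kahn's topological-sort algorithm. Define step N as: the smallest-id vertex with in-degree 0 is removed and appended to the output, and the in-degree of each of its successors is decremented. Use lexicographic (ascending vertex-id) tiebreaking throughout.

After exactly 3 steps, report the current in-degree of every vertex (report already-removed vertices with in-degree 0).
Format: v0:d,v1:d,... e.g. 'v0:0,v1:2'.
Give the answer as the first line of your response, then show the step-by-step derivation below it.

v0:0,v1:0,v2:0,v3:0,v4:0,v5:1,v6:1

step 1: output 0; order=[0]; indeg=(0,0,0,0,0,1,1)
step 2: output 1; order=[0,1]; indeg=(0,0,0,0,0,1,1)
step 3: output 2; order=[0,1,2]; indeg=(0,0,0,0,0,1,1)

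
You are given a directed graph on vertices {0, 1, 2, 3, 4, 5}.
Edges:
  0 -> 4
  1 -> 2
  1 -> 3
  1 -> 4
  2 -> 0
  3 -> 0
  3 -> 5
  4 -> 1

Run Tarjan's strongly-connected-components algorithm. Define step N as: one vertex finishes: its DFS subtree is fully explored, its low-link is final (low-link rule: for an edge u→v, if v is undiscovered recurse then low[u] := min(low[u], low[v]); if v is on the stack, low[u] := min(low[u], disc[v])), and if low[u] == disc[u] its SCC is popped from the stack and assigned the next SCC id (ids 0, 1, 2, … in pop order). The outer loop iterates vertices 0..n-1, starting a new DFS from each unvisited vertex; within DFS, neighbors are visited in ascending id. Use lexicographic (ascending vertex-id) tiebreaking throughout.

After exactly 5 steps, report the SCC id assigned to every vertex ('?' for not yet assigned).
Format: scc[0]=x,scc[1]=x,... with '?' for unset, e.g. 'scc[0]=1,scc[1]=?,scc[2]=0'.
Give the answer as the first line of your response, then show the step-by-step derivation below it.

scc[0]=?,scc[1]=?,scc[2]=?,scc[3]=?,scc[4]=?,scc[5]=0

step 1: low=(low[0]=0,low[1]=2,low[2]=0,low[3]=?,low[4]=1,low[5]=?); scc=(scc[0]=?,scc[1]=?,scc[2]=?,scc[3]=?,scc[4]=?,scc[5]=?)
step 2: low=(low[0]=0,low[1]=0,low[2]=0,low[3]=0,low[4]=1,low[5]=5); scc=(scc[0]=?,scc[1]=?,scc[2]=?,scc[3]=?,scc[4]=?,scc[5]=0)
step 3: low=(low[0]=0,low[1]=0,low[2]=0,low[3]=0,low[4]=1,low[5]=5); scc=(scc[0]=?,scc[1]=?,scc[2]=?,scc[3]=?,scc[4]=?,scc[5]=0)
step 4: low=(low[0]=0,low[1]=0,low[2]=0,low[3]=0,low[4]=1,low[5]=5); scc=(scc[0]=?,scc[1]=?,scc[2]=?,scc[3]=?,scc[4]=?,scc[5]=0)
step 5: low=(low[0]=0,low[1]=0,low[2]=0,low[3]=0,low[4]=0,low[5]=5); scc=(scc[0]=?,scc[1]=?,scc[2]=?,scc[3]=?,scc[4]=?,scc[5]=0)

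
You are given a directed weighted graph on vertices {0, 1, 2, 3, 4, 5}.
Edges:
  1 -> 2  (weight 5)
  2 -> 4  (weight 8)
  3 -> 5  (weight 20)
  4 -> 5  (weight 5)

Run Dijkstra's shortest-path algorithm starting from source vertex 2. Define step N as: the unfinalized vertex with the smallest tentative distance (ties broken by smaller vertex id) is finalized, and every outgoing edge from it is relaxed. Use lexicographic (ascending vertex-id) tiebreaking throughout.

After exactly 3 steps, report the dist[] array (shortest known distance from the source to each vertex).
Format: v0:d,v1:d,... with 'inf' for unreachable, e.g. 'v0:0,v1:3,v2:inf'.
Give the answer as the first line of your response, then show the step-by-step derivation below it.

v0:inf,v1:inf,v2:0,v3:inf,v4:8,v5:13

step 1: dist = v0:inf,v1:inf,v2:0,v3:inf,v4:8,v5:inf
step 2: dist = v0:inf,v1:inf,v2:0,v3:inf,v4:8,v5:13
step 3: dist = v0:inf,v1:inf,v2:0,v3:inf,v4:8,v5:13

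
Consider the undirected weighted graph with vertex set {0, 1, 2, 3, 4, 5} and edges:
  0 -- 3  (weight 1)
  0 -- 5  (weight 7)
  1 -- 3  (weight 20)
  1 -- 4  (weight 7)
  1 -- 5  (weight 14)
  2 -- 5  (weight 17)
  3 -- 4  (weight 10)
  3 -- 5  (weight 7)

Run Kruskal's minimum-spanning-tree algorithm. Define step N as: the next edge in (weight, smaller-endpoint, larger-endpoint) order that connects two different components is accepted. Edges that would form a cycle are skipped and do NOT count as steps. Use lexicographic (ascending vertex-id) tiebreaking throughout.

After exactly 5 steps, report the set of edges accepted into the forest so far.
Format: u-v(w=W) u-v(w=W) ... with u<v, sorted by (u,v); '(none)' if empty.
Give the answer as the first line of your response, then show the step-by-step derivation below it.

0-3(w=1) 0-5(w=7) 1-4(w=7) 2-5(w=17) 3-4(w=10)

step 1: add edge 0-3 (w=1); MST = {0-3(w=1)}
step 2: add edge 0-5 (w=7); MST = {0-3(w=1) 0-5(w=7)}
step 3: add edge 1-4 (w=7); MST = {0-3(w=1) 0-5(w=7) 1-4(w=7)}
step 4: add edge 3-4 (w=10); MST = {0-3(w=1) 0-5(w=7) 1-4(w=7) 3-4(w=10)}
step 5: add edge 2-5 (w=17); MST = {0-3(w=1) 0-5(w=7) 1-4(w=7) 2-5(w=17) 3-4(w=10)}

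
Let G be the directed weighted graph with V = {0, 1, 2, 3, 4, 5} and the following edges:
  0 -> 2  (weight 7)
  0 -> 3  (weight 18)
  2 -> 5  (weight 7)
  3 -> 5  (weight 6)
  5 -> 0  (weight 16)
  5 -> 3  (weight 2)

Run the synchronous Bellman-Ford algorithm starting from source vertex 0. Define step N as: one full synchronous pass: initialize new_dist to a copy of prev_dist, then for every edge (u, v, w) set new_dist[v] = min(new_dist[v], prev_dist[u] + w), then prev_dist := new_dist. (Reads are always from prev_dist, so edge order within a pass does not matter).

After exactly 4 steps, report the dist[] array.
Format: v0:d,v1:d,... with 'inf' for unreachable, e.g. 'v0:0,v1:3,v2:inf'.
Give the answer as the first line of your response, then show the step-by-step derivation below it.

v0:0,v1:inf,v2:7,v3:16,v4:inf,v5:14

step 1: dist = v0:0,v1:inf,v2:7,v3:18,v4:inf,v5:inf
step 2: dist = v0:0,v1:inf,v2:7,v3:18,v4:inf,v5:14
step 3: dist = v0:0,v1:inf,v2:7,v3:16,v4:inf,v5:14
step 4: dist = v0:0,v1:inf,v2:7,v3:16,v4:inf,v5:14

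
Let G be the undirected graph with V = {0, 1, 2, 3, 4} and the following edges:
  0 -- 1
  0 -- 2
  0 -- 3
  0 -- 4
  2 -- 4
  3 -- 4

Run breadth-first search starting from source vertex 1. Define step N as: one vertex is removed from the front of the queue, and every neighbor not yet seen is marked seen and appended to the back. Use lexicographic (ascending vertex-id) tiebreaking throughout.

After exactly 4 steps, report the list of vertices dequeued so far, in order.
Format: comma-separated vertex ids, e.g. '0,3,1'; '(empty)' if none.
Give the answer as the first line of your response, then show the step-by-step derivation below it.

1,0,2,3

step 1: dequeue 1; queue=[0]; order=1
step 2: dequeue 0; queue=[2,3,4]; order=1,0
step 3: dequeue 2; queue=[3,4]; order=1,0,2
step 4: dequeue 3; queue=[4]; order=1,0,2,3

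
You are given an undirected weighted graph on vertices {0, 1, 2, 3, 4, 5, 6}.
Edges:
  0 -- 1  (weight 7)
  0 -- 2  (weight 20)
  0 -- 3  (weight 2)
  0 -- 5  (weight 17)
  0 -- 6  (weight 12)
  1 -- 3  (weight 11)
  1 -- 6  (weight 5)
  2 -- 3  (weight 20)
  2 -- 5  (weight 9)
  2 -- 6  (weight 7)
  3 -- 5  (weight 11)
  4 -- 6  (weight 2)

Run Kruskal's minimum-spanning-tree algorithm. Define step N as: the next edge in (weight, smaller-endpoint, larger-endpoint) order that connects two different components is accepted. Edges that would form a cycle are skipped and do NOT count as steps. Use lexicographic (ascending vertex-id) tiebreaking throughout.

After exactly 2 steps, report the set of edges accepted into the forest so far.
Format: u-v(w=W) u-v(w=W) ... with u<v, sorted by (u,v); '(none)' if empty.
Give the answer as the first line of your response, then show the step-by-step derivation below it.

0-3(w=2) 4-6(w=2)

step 1: add edge 0-3 (w=2); MST = {0-3(w=2)}
step 2: add edge 4-6 (w=2); MST = {0-3(w=2) 4-6(w=2)}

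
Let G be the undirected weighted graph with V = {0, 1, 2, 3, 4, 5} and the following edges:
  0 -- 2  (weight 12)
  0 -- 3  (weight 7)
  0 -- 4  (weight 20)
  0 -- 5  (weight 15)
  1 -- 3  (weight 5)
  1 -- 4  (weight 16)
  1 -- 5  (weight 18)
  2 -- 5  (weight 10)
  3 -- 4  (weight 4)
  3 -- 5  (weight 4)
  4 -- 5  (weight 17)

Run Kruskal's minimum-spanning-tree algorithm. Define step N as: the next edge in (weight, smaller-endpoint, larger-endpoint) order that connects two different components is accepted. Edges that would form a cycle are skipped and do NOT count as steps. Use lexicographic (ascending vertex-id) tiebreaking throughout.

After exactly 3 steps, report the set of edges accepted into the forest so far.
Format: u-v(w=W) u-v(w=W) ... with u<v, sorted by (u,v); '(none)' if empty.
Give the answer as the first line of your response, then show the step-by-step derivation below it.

1-3(w=5) 3-4(w=4) 3-5(w=4)

step 1: add edge 3-4 (w=4); MST = {3-4(w=4)}
step 2: add edge 3-5 (w=4); MST = {3-4(w=4) 3-5(w=4)}
step 3: add edge 1-3 (w=5); MST = {1-3(w=5) 3-4(w=4) 3-5(w=4)}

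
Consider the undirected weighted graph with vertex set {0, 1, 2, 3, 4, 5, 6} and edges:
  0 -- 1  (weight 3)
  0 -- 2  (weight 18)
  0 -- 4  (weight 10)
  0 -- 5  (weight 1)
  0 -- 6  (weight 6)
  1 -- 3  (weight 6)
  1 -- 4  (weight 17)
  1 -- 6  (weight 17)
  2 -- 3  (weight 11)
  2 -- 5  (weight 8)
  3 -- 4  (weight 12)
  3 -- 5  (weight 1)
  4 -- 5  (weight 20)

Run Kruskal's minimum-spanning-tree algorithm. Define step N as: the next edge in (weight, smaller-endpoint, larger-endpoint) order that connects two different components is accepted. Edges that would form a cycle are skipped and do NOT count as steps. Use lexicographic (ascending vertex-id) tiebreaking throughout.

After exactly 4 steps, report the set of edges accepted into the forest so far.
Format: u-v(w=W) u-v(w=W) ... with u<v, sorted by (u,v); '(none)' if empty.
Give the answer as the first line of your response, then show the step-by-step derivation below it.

0-1(w=3) 0-5(w=1) 0-6(w=6) 3-5(w=1)

step 1: add edge 0-5 (w=1); MST = {0-5(w=1)}
step 2: add edge 3-5 (w=1); MST = {0-5(w=1) 3-5(w=1)}
step 3: add edge 0-1 (w=3); MST = {0-1(w=3) 0-5(w=1) 3-5(w=1)}
step 4: add edge 0-6 (w=6); MST = {0-1(w=3) 0-5(w=1) 0-6(w=6) 3-5(w=1)}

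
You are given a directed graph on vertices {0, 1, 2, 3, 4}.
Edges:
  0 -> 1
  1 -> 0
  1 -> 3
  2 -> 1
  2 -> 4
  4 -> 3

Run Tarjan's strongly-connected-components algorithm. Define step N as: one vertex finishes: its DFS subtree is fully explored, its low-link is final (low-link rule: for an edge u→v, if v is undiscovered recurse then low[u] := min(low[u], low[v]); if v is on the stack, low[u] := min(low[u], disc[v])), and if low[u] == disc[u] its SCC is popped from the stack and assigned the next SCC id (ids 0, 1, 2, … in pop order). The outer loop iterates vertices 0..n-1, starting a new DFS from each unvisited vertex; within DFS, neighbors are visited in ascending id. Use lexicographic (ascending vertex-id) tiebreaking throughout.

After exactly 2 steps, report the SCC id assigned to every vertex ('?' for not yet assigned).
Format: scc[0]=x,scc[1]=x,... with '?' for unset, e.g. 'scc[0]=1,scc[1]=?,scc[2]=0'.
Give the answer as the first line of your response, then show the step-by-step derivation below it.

scc[0]=?,scc[1]=?,scc[2]=?,scc[3]=0,scc[4]=?

step 1: low=(low[0]=0,low[1]=0,low[2]=?,low[3]=2,low[4]=?); scc=(scc[0]=?,scc[1]=?,scc[2]=?,scc[3]=0,scc[4]=?)
step 2: low=(low[0]=0,low[1]=0,low[2]=?,low[3]=2,low[4]=?); scc=(scc[0]=?,scc[1]=?,scc[2]=?,scc[3]=0,scc[4]=?)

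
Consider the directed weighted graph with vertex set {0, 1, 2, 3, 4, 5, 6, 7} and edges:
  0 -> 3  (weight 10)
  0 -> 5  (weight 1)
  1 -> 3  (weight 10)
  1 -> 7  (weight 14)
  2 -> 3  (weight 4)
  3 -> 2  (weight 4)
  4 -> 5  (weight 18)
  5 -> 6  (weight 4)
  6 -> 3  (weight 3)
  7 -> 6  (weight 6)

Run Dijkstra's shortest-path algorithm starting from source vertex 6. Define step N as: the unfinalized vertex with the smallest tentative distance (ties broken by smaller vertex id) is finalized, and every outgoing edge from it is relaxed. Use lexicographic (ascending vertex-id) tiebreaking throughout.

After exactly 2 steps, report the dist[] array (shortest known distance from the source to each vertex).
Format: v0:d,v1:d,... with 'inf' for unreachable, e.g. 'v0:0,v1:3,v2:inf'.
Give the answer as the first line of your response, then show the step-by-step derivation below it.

v0:inf,v1:inf,v2:7,v3:3,v4:inf,v5:inf,v6:0,v7:inf

step 1: dist = v0:inf,v1:inf,v2:inf,v3:3,v4:inf,v5:inf,v6:0,v7:inf
step 2: dist = v0:inf,v1:inf,v2:7,v3:3,v4:inf,v5:inf,v6:0,v7:inf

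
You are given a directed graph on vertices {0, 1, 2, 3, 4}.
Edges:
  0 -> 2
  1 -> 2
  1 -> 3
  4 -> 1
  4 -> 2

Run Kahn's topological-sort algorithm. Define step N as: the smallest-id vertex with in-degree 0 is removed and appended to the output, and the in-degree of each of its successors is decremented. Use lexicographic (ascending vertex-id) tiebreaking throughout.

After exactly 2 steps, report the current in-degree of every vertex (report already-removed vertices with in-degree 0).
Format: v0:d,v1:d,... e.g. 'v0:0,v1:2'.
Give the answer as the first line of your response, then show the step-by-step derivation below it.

v0:0,v1:0,v2:1,v3:1,v4:0

step 1: output 0; order=[0]; indeg=(0,1,2,1,0)
step 2: output 4; order=[0,4]; indeg=(0,0,1,1,0)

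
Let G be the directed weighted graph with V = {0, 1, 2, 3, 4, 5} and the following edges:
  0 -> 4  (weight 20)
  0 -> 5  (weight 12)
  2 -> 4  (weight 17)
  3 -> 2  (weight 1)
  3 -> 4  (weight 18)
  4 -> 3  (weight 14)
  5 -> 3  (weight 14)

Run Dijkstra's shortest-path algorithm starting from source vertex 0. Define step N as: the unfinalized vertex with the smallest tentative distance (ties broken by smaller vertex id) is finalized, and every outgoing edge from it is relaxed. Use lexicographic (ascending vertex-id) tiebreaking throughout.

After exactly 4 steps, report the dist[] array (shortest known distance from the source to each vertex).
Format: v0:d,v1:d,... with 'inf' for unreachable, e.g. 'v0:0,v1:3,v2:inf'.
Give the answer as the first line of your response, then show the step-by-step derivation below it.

v0:0,v1:inf,v2:27,v3:26,v4:20,v5:12

step 1: dist = v0:0,v1:inf,v2:inf,v3:inf,v4:20,v5:12
step 2: dist = v0:0,v1:inf,v2:inf,v3:26,v4:20,v5:12
step 3: dist = v0:0,v1:inf,v2:inf,v3:26,v4:20,v5:12
step 4: dist = v0:0,v1:inf,v2:27,v3:26,v4:20,v5:12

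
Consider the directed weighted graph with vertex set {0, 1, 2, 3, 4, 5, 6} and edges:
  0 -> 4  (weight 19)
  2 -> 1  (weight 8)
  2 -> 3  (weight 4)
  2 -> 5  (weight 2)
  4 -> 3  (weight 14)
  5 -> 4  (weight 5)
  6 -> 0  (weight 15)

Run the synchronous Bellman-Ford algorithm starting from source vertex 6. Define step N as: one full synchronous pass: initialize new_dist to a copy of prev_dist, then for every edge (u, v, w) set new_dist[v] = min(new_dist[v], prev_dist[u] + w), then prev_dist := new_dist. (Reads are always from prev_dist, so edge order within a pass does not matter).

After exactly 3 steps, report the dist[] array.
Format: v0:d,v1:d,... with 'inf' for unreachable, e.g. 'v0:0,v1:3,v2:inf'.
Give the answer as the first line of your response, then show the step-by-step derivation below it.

v0:15,v1:inf,v2:inf,v3:48,v4:34,v5:inf,v6:0

step 1: dist = v0:15,v1:inf,v2:inf,v3:inf,v4:inf,v5:inf,v6:0
step 2: dist = v0:15,v1:inf,v2:inf,v3:inf,v4:34,v5:inf,v6:0
step 3: dist = v0:15,v1:inf,v2:inf,v3:48,v4:34,v5:inf,v6:0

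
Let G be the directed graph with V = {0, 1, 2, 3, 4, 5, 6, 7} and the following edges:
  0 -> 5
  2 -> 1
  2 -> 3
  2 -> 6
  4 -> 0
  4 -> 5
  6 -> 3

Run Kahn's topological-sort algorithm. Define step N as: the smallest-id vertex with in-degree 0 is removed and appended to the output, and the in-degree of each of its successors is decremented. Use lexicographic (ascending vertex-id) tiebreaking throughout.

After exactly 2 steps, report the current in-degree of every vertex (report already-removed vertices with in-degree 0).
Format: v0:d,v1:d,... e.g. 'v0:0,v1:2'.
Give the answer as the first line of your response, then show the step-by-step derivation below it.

v0:1,v1:0,v2:0,v3:1,v4:0,v5:2,v6:0,v7:0

step 1: output 2; order=[2]; indeg=(1,0,0,1,0,2,0,0)
step 2: output 1; order=[2,1]; indeg=(1,0,0,1,0,2,0,0)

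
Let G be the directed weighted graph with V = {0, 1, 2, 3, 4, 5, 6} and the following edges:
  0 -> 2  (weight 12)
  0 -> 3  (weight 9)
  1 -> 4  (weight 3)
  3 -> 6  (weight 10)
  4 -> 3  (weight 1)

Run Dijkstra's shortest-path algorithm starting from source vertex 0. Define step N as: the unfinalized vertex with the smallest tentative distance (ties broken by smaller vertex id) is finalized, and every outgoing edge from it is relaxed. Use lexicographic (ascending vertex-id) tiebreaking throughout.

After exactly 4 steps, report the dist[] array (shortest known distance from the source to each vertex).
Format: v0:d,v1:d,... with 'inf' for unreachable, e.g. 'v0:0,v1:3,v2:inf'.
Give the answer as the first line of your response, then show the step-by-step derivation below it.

v0:0,v1:inf,v2:12,v3:9,v4:inf,v5:inf,v6:19

step 1: dist = v0:0,v1:inf,v2:12,v3:9,v4:inf,v5:inf,v6:inf
step 2: dist = v0:0,v1:inf,v2:12,v3:9,v4:inf,v5:inf,v6:19
step 3: dist = v0:0,v1:inf,v2:12,v3:9,v4:inf,v5:inf,v6:19
step 4: dist = v0:0,v1:inf,v2:12,v3:9,v4:inf,v5:inf,v6:19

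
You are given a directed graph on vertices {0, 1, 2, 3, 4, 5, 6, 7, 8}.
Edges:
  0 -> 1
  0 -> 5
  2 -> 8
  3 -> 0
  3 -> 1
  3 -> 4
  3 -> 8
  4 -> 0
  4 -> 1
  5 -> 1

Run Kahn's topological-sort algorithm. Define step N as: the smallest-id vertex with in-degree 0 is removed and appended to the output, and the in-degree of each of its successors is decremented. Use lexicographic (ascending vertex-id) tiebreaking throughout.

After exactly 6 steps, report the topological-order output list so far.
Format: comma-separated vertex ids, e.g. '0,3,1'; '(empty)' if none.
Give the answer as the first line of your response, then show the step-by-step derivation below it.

2,3,4,0,5,1

step 1: output 2; order=[2]; indeg=(2,4,0,0,1,1,0,0,1)
step 2: output 3; order=[2,3]; indeg=(1,3,0,0,0,1,0,0,0)
step 3: output 4; order=[2,3,4]; indeg=(0,2,0,0,0,1,0,0,0)
step 4: output 0; order=[2,3,4,0]; indeg=(0,1,0,0,0,0,0,0,0)
step 5: output 5; order=[2,3,4,0,5]; indeg=(0,0,0,0,0,0,0,0,0)
step 6: output 1; order=[2,3,4,0,5,1]; indeg=(0,0,0,0,0,0,0,0,0)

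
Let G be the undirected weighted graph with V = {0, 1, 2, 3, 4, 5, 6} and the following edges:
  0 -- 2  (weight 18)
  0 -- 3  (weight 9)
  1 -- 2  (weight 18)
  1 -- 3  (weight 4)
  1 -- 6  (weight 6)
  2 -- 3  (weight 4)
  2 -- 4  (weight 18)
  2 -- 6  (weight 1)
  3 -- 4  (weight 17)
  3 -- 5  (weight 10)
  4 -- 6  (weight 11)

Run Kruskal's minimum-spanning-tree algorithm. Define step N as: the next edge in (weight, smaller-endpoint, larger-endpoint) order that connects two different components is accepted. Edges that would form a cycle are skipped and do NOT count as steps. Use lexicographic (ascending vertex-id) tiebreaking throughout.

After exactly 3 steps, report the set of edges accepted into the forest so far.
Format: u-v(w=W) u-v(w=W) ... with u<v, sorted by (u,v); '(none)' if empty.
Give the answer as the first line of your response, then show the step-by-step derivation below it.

1-3(w=4) 2-3(w=4) 2-6(w=1)

step 1: add edge 2-6 (w=1); MST = {2-6(w=1)}
step 2: add edge 1-3 (w=4); MST = {1-3(w=4) 2-6(w=1)}
step 3: add edge 2-3 (w=4); MST = {1-3(w=4) 2-3(w=4) 2-6(w=1)}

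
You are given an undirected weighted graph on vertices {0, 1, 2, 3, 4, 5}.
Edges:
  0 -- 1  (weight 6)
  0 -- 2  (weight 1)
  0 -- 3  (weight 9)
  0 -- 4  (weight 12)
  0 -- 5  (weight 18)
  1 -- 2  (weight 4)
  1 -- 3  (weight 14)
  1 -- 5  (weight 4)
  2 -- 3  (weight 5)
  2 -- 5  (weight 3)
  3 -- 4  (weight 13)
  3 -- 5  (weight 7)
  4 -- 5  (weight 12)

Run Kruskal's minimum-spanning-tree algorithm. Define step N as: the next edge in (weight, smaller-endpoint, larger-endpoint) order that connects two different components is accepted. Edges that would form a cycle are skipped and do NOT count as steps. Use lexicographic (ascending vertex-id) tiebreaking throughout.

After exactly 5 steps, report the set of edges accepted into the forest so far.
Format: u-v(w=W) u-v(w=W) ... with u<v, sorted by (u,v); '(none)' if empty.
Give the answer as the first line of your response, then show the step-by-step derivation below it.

0-2(w=1) 0-4(w=12) 1-2(w=4) 2-3(w=5) 2-5(w=3)

step 1: add edge 0-2 (w=1); MST = {0-2(w=1)}
step 2: add edge 2-5 (w=3); MST = {0-2(w=1) 2-5(w=3)}
step 3: add edge 1-2 (w=4); MST = {0-2(w=1) 1-2(w=4) 2-5(w=3)}
step 4: add edge 2-3 (w=5); MST = {0-2(w=1) 1-2(w=4) 2-3(w=5) 2-5(w=3)}
step 5: add edge 0-4 (w=12); MST = {0-2(w=1) 0-4(w=12) 1-2(w=4) 2-3(w=5) 2-5(w=3)}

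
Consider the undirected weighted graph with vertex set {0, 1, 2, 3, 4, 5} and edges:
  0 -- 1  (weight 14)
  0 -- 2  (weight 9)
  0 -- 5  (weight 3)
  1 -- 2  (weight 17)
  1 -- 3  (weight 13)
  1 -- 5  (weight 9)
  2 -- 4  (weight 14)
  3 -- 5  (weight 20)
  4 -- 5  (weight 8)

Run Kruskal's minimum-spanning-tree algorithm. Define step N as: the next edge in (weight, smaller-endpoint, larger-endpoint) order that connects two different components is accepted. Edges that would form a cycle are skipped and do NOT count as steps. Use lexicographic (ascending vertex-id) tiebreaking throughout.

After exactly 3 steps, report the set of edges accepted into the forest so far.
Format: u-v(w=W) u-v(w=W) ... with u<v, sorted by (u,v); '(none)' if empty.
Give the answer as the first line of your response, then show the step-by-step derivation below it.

0-2(w=9) 0-5(w=3) 4-5(w=8)

step 1: add edge 0-5 (w=3); MST = {0-5(w=3)}
step 2: add edge 4-5 (w=8); MST = {0-5(w=3) 4-5(w=8)}
step 3: add edge 0-2 (w=9); MST = {0-2(w=9) 0-5(w=3) 4-5(w=8)}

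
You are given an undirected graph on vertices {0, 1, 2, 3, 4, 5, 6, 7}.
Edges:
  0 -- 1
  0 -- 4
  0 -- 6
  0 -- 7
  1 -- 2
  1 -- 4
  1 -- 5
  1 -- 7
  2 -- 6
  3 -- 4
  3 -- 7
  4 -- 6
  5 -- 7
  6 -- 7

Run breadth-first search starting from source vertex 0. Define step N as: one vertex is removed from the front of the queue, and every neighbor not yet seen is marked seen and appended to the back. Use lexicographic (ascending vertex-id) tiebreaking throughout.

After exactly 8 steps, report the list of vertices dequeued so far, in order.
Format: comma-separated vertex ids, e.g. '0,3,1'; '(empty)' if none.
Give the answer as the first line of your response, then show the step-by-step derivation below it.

0,1,4,6,7,2,5,3

step 1: dequeue 0; queue=[1,4,6,7]; order=0
step 2: dequeue 1; queue=[4,6,7,2,5]; order=0,1
step 3: dequeue 4; queue=[6,7,2,5,3]; order=0,1,4
step 4: dequeue 6; queue=[7,2,5,3]; order=0,1,4,6
step 5: dequeue 7; queue=[2,5,3]; order=0,1,4,6,7
step 6: dequeue 2; queue=[5,3]; order=0,1,4,6,7,2
step 7: dequeue 5; queue=[3]; order=0,1,4,6,7,2,5
step 8: dequeue 3; queue=[(empty)]; order=0,1,4,6,7,2,5,3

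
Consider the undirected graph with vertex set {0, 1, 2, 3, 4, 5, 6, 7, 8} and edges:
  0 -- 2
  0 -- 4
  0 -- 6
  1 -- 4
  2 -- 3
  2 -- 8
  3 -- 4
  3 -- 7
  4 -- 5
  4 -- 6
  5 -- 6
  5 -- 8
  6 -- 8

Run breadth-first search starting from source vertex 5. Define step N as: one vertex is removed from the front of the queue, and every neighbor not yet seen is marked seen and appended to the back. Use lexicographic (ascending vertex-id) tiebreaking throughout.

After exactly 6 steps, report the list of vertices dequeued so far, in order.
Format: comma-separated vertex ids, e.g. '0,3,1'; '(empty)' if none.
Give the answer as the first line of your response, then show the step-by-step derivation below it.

5,4,6,8,0,1

step 1: dequeue 5; queue=[4,6,8]; order=5
step 2: dequeue 4; queue=[6,8,0,1,3]; order=5,4
step 3: dequeue 6; queue=[8,0,1,3]; order=5,4,6
step 4: dequeue 8; queue=[0,1,3,2]; order=5,4,6,8
step 5: dequeue 0; queue=[1,3,2]; order=5,4,6,8,0
step 6: dequeue 1; queue=[3,2]; order=5,4,6,8,0,1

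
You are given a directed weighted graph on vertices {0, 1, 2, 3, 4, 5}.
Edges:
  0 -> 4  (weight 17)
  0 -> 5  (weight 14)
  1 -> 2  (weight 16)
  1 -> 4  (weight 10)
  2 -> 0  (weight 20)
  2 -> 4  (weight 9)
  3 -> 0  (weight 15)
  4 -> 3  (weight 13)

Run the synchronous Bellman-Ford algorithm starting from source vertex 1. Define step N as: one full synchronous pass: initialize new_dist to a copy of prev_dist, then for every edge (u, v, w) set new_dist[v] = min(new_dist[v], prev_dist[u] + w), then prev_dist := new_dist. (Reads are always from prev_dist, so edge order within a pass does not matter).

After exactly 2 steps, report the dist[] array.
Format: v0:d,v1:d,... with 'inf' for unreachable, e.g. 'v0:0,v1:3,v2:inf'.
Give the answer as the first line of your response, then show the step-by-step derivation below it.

v0:36,v1:0,v2:16,v3:23,v4:10,v5:inf

step 1: dist = v0:inf,v1:0,v2:16,v3:inf,v4:10,v5:inf
step 2: dist = v0:36,v1:0,v2:16,v3:23,v4:10,v5:inf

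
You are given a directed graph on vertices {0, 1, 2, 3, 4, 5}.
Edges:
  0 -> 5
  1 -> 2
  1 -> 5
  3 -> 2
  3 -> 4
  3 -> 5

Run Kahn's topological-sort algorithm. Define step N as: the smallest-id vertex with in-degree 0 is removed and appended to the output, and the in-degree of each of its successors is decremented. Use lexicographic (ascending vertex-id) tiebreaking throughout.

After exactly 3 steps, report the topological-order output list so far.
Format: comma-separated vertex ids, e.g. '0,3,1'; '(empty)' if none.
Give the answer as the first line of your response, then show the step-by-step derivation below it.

0,1,3

step 1: output 0; order=[0]; indeg=(0,0,2,0,1,2)
step 2: output 1; order=[0,1]; indeg=(0,0,1,0,1,1)
step 3: output 3; order=[0,1,3]; indeg=(0,0,0,0,0,0)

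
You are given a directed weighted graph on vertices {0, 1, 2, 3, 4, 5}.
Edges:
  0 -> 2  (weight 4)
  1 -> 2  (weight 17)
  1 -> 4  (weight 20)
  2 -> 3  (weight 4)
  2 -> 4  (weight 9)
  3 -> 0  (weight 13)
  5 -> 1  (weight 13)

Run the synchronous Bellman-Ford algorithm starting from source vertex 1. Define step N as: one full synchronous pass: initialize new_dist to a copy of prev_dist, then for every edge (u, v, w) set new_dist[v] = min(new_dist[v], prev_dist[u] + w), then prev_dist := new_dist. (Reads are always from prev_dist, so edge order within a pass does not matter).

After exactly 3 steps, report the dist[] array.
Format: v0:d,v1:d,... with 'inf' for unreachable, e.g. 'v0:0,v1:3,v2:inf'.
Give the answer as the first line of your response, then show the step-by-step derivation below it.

v0:34,v1:0,v2:17,v3:21,v4:20,v5:inf

step 1: dist = v0:inf,v1:0,v2:17,v3:inf,v4:20,v5:inf
step 2: dist = v0:inf,v1:0,v2:17,v3:21,v4:20,v5:inf
step 3: dist = v0:34,v1:0,v2:17,v3:21,v4:20,v5:inf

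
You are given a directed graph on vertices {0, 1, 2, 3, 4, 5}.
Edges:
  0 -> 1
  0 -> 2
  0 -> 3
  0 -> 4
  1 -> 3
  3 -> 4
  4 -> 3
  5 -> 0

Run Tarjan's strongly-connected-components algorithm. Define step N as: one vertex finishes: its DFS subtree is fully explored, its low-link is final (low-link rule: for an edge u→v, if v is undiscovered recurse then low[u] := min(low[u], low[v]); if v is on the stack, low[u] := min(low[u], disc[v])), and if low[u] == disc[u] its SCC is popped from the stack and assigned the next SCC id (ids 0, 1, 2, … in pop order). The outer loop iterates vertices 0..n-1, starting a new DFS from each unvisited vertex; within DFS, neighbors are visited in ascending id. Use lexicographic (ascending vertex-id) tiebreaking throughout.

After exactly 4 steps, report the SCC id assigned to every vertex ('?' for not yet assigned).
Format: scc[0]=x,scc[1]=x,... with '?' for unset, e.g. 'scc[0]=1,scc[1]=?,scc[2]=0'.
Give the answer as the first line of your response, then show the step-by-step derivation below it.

scc[0]=?,scc[1]=1,scc[2]=2,scc[3]=0,scc[4]=0,scc[5]=?

step 1: low=(low[0]=0,low[1]=1,low[2]=?,low[3]=2,low[4]=2,low[5]=?); scc=(scc[0]=?,scc[1]=?,scc[2]=?,scc[3]=?,scc[4]=?,scc[5]=?)
step 2: low=(low[0]=0,low[1]=1,low[2]=?,low[3]=2,low[4]=2,low[5]=?); scc=(scc[0]=?,scc[1]=?,scc[2]=?,scc[3]=0,scc[4]=0,scc[5]=?)
step 3: low=(low[0]=0,low[1]=1,low[2]=?,low[3]=2,low[4]=2,low[5]=?); scc=(scc[0]=?,scc[1]=1,scc[2]=?,scc[3]=0,scc[4]=0,scc[5]=?)
step 4: low=(low[0]=0,low[1]=1,low[2]=4,low[3]=2,low[4]=2,low[5]=?); scc=(scc[0]=?,scc[1]=1,scc[2]=2,scc[3]=0,scc[4]=0,scc[5]=?)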